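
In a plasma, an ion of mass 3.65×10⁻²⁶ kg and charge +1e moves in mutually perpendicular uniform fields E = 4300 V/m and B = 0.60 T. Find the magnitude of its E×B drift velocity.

The steady drift has the magnetic force balancing the electric force, so v_d = E/B.
v_d = 4300/0.60 = 7200 m/s.

v_d ≈ 7200 m/s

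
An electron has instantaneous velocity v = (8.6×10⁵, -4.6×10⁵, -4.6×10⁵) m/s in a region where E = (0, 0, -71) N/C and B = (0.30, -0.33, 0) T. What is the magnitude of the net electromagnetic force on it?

v×B = (-1.52×10⁵, -1.38×10⁵, -1.46×10⁵) N/C.
E + v×B = (-1.52×10⁵, -1.38×10⁵, -1.46×10⁵) N/C.
F = q(E + v×B) = (−1.602×10⁻¹⁹ C)·(-1.52×10⁵, -1.38×10⁵, -1.46×10⁵) = (2.43×10⁻¹⁴, 2.21×10⁻¹⁴, 2.34×10⁻¹⁴) N.
|F| = 4.03×10⁻¹⁴ N.

|F| ≈ 4.03×10⁻¹⁴ N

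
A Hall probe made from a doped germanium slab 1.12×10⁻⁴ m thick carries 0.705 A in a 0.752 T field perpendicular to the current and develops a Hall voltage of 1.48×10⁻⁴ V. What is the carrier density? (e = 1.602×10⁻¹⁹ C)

From V_H = IB/(n e t), n = IB/(V_H e t).
n = (0.705)(0.752)/((1.48×10⁻⁴)(1.602×10⁻¹⁹)(1.12×10⁻⁴)) ≈ 2.00×10²⁶ m⁻³.

n ≈ 2.00×10²⁶ m⁻³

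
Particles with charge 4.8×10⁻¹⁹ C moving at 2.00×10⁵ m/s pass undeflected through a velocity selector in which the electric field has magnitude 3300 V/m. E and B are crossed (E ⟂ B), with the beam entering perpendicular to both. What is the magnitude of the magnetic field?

Balance of forces in the selector: qE = qvB ⇒ B = E/v.
B = 3300/2.00×10⁵ = 0.0165 T.

B = 0.0165 T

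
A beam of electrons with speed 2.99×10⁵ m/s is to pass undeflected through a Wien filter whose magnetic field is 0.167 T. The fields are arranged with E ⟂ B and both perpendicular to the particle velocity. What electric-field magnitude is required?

For straight-line motion qE = qvB, so E = vB.
E = 2.99×10⁵ × 0.167 = 4.99×10⁴ V/m.

E = 4.99×10⁴ V/m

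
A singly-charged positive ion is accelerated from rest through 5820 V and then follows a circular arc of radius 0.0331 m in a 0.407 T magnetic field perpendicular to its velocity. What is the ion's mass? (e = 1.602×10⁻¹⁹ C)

m ≈ 2.50×10⁻²⁷ kg

Combine |q|V = ½mv² and r = mv/(|q|B): eliminate v to get m = qB²r²/(2V).
m = (1.602×10⁻¹⁹)(0.407)²(0.0331)²/(2·5820) ≈ 2.50×10⁻²⁷ kg.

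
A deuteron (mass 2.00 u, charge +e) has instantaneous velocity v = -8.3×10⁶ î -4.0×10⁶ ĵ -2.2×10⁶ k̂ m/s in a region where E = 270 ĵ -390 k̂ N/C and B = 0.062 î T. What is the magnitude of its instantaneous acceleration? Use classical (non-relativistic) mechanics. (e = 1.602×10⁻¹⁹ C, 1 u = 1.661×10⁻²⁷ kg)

|a| ≈ 1.36×10¹³ m/s²

v×B = (0, -1.36×10⁵, 2.48×10⁵) N/C.
E + v×B = (0, -1.36×10⁵, 2.48×10⁵) N/C.
F = q(E + v×B) = (1.602×10⁻¹⁹ C)·(0, -1.36×10⁵, 2.48×10⁵) = (0, -2.18×10⁻¹⁴, 3.97×10⁻¹⁴) N.
|a| = |F|/m = 4.527×10⁻¹⁴/3.322×10⁻²⁷ ≈ 1.36×10¹³ m/s².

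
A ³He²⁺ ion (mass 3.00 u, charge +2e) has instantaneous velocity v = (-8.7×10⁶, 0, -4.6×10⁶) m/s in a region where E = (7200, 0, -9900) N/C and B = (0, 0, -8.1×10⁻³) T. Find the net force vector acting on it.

v×B = (0, -7.05×10⁴, 0) N/C.
E + v×B = (7200, -7.05×10⁴, -9900) N/C.
F = q(E + v×B) = (3.204×10⁻¹⁹ C)·(7200, -7.05×10⁴, -9900) = (2.31×10⁻¹⁵, -2.26×10⁻¹⁴, -3.17×10⁻¹⁵) N.

F ≈ (2.31×10⁻¹⁵, -2.26×10⁻¹⁴, -3.17×10⁻¹⁵) N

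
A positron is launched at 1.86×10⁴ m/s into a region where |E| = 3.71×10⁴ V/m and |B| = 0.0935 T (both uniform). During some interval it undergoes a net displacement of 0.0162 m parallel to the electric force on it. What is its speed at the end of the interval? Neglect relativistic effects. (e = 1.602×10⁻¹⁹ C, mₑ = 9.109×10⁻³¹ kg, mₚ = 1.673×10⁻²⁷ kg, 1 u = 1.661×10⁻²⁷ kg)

v_f ≈ 1.45×10⁷ m/s

B does no work; ΔKE = |q|E d.
½mv_f² = ½mv₀² + |q|Ed = ½(9.109×10⁻³¹)(1.86×10⁴)² + (1.602×10⁻¹⁹)(3.71×10⁴)(0.0162) ≈ 1.576×10⁻²² J + 9.628×10⁻¹⁷ J ≈ 9.628×10⁻¹⁷ J.
v_f = √(2·9.628×10⁻¹⁷/9.109×10⁻³¹) ≈ 1.45×10⁷ m/s.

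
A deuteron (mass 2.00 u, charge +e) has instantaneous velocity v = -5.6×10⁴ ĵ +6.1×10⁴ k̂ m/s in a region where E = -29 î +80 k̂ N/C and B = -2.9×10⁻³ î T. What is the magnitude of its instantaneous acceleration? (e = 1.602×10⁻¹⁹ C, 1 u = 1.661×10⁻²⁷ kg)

|a| ≈ 9.51×10⁹ m/s²

v×B = (0, -177, -162) N/C.
E + v×B = (-29.0, -177, -82.4) N/C.
F = q(E + v×B) = (1.602×10⁻¹⁹ C)·(-29.0, -177, -82.4) = (-4.65×10⁻¹⁸, -2.83×10⁻¹⁷, -1.32×10⁻¹⁷) N.
|a| = |F|/m = 3.161×10⁻¹⁷/3.322×10⁻²⁷ ≈ 9.51×10⁹ m/s².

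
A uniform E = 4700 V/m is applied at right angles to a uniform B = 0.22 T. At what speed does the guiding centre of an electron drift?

The steady drift has the magnetic force balancing the electric force, so v_d = E/B.
v_d = 4700/0.22 = 2.1×10⁴ m/s.

v_d ≈ 2.1×10⁴ m/s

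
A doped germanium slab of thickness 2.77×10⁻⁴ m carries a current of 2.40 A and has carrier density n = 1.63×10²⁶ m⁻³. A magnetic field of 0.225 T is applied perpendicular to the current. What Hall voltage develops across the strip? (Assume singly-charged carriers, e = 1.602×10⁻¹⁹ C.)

V_H = IB/(n e t).
V_H = (2.40)(0.225)/((1.63×10²⁶)(1.602×10⁻¹⁹)(2.77×10⁻⁴)) ≈ 7.47×10⁻⁵ V.

V_H ≈ 7.47×10⁻⁵ V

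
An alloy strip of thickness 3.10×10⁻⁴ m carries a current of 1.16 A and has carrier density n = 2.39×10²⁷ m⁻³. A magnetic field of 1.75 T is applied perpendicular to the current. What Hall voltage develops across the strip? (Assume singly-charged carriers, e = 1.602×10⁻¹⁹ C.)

V_H ≈ 1.71×10⁻⁵ V

V_H = IB/(n e t).
V_H = (1.16)(1.75)/((2.39×10²⁷)(1.602×10⁻¹⁹)(3.10×10⁻⁴)) ≈ 1.71×10⁻⁵ V.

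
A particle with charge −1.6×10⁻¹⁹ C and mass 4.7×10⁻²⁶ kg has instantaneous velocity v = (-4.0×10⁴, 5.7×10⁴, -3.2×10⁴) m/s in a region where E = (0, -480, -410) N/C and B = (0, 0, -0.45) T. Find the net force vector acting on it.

v×B = (-2.56×10⁴, -1.80×10⁴, 0) N/C.
E + v×B = (-2.56×10⁴, -1.85×10⁴, -410) N/C.
F = q(E + v×B) = (−1.6×10⁻¹⁹ C)·(-2.56×10⁴, -1.85×10⁴, -410) = (4.10×10⁻¹⁵, 2.96×10⁻¹⁵, 6.56×10⁻¹⁷) N.

F ≈ (4.10×10⁻¹⁵, 2.96×10⁻¹⁵, 6.56×10⁻¹⁷) N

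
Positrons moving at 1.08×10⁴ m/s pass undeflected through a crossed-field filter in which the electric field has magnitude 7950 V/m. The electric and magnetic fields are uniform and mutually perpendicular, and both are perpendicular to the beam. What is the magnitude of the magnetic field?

Balance of forces in the selector: qE = qvB ⇒ B = E/v.
B = 7950/1.08×10⁴ = 0.736 T.

B = 0.736 T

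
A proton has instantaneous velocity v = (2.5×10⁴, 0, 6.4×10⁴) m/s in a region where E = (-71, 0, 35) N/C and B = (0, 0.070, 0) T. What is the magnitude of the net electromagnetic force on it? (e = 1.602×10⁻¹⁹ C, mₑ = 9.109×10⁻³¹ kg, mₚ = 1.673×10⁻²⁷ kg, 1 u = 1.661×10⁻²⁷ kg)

v×B = (-4480, 0, 1750) N/C.
E + v×B = (-4550, 0, 1790) N/C.
F = q(E + v×B) = (1.602×10⁻¹⁹ C)·(-4550, 0, 1790) = (-7.29×10⁻¹⁶, 0, 2.86×10⁻¹⁶) N.
|F| = 7.83×10⁻¹⁶ N.

|F| ≈ 7.83×10⁻¹⁶ N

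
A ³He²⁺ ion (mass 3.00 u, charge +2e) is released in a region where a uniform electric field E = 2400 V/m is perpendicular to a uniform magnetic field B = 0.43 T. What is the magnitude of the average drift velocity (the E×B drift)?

v_d ≈ 5600 m/s

In crossed fields the guiding centre drifts at v_d = |E×B|/B² = E/B, independent of charge and mass.
v_d = 2400/0.43 = 5600 m/s.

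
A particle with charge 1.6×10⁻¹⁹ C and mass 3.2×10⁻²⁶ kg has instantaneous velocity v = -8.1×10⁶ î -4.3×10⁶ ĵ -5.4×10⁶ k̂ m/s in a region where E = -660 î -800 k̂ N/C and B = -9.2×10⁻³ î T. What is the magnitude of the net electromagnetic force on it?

v×B = (0, 4.97×10⁴, -3.96×10⁴) N/C.
E + v×B = (-660, 4.97×10⁴, -4.04×10⁴) N/C.
F = q(E + v×B) = (1.6×10⁻¹⁹ C)·(-660, 4.97×10⁴, -4.04×10⁴) = (-1.06×10⁻¹⁶, 7.95×10⁻¹⁵, -6.46×10⁻¹⁵) N.
|F| = 1.02×10⁻¹⁴ N.

|F| ≈ 1.02×10⁻¹⁴ N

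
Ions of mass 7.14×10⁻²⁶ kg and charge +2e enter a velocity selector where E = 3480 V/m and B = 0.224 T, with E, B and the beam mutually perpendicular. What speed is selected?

v = 1.55×10⁴ m/s

Zero net Lorentz force requires |qE| = |q v×B|, i.e. E = vB.
v = E/B = 3480/0.224 = 1.55×10⁴ m/s.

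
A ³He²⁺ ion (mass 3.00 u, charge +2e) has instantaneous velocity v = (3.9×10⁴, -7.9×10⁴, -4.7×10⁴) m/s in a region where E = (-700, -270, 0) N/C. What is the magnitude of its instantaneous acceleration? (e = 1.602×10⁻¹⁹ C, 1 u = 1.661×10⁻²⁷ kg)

|a| ≈ 4.82×10¹⁰ m/s²

Only an electric field acts, so F = qE = (3.204×10⁻¹⁹ C)·(-700, -270, 0) = (-2.24×10⁻¹⁶, -8.65×10⁻¹⁷, 0) N.
|a| = |F|/m = 2.404×10⁻¹⁶/4.983×10⁻²⁷ ≈ 4.82×10¹⁰ m/s².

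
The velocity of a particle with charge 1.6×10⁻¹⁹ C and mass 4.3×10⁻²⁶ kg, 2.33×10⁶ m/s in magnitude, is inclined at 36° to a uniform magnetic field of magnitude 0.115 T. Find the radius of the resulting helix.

r ≈ 3.20 m

v⊥ = v sinθ = 2.33×10⁶·sin36° ≈ 1.370×10⁶ m/s.
r = m v⊥/(|q|B) = (4.3×10⁻²⁶)(1.370×10⁶)/((1.6×10⁻¹⁹)(0.115)) ≈ 3.20 m.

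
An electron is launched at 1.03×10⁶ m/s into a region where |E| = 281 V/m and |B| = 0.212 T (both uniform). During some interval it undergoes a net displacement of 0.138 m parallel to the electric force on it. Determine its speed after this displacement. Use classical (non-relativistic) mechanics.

B does no work; ΔKE = |q|E d.
½mv_f² = ½mv₀² + |q|Ed = ½(9.109×10⁻³¹)(1.03×10⁶)² + (1.602×10⁻¹⁹)(281)(0.138) ≈ 4.832×10⁻¹⁹ J + 6.212×10⁻¹⁸ J ≈ 6.695×10⁻¹⁸ J.
v_f = √(2·6.695×10⁻¹⁸/9.109×10⁻³¹) ≈ 3.83×10⁶ m/s.

v_f ≈ 3.83×10⁶ m/s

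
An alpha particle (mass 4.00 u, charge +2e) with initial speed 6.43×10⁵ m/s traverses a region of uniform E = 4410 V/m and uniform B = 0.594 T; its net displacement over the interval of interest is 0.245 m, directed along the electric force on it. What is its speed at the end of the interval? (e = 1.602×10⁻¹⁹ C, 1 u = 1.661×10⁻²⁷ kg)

B does no work; ΔKE = |q|E d.
½mv_f² = ½mv₀² + |q|Ed = ½(6.644×10⁻²⁷)(6.43×10⁵)² + (3.204×10⁻¹⁹)(4410)(0.245) ≈ 1.373×10⁻¹⁵ J + 3.462×10⁻¹⁶ J ≈ 1.720×10⁻¹⁵ J.
v_f = √(2·1.720×10⁻¹⁵/6.644×10⁻²⁷) ≈ 7.19×10⁵ m/s.

v_f ≈ 7.19×10⁵ m/s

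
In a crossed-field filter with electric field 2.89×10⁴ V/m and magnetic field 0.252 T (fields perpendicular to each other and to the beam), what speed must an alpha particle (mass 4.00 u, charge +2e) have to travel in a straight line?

v = 1.15×10⁵ m/s

Zero net Lorentz force requires |qE| = |q v×B|, i.e. E = vB.
v = E/B = 2.89×10⁴/0.252 = 1.15×10⁵ m/s.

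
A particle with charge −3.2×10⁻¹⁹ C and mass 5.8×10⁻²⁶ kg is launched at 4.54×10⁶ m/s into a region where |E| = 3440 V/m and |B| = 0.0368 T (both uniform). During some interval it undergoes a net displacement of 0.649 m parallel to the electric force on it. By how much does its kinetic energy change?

ΔKE ≈ 7.14×10⁻¹⁶ J

The magnetic force is always ⟂ v and does no work; only the electric force changes KE.
ΔKE = F_E · d = |q|E d = (3.2×10⁻¹⁹)(3440)(0.649) ≈ 7.14×10⁻¹⁶ J.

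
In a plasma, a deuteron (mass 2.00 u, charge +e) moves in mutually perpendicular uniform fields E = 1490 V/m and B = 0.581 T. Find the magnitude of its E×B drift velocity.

In crossed fields the guiding centre drifts at v_d = |E×B|/B² = E/B, independent of charge and mass.
v_d = 1490/0.581 = 2560 m/s.

v_d ≈ 2560 m/s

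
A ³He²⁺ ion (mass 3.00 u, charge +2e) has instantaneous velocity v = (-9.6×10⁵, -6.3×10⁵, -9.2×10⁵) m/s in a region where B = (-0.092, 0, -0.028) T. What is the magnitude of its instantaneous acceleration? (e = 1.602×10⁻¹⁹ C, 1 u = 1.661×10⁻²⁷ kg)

|a| ≈ 5.38×10¹² m/s²

v×B = (1.76×10⁴, 5.78×10⁴, -5.80×10⁴) N/C.
F = q v×B = (3.204×10⁻¹⁹ C)·(1.76×10⁴, 5.78×10⁴, -5.80×10⁴) = (5.65×10⁻¹⁵, 1.85×10⁻¹⁴, -1.86×10⁻¹⁴) N.
|a| = |F|/m = 2.682×10⁻¹⁴/4.983×10⁻²⁷ ≈ 5.38×10¹² m/s².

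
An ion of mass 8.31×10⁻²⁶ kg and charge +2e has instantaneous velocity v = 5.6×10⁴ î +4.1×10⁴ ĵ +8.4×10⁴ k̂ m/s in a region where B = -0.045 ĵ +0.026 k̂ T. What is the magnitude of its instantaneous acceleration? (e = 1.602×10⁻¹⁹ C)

v×B = (4850, -1460, -2520) N/C.
F = q v×B = (3.204×10⁻¹⁹ C)·(4850, -1460, -2520) = (1.55×10⁻¹⁵, -4.67×10⁻¹⁶, -8.07×10⁻¹⁶) N.
|a| = |F|/m = 1.811×10⁻¹⁵/8.31×10⁻²⁶ ≈ 2.18×10¹⁰ m/s².

|a| ≈ 2.18×10¹⁰ m/s²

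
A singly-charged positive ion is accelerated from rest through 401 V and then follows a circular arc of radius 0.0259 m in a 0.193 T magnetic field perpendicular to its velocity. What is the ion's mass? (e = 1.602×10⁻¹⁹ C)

m ≈ 4.99×10⁻²⁷ kg

Combine |q|V = ½mv² and r = mv/(|q|B): eliminate v to get m = qB²r²/(2V).
m = (1.602×10⁻¹⁹)(0.193)²(0.0259)²/(2·401) ≈ 4.99×10⁻²⁷ kg.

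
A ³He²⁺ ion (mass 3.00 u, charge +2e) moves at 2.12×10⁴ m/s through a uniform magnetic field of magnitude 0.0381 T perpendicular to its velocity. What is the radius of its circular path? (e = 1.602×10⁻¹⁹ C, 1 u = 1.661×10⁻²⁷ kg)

r ≈ 8.65×10⁻³ m

The magnetic force provides the centripetal force: |q|vB = mv²/r.
r = mv/(|q|B) = (4.983×10⁻²⁷)(2.12×10⁴)/((3.204×10⁻¹⁹)(0.0381)) ≈ 8.65×10⁻³ m.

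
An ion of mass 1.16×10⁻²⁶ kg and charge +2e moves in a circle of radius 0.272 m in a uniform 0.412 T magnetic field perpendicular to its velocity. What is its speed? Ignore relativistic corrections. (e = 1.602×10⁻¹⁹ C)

From |q|vB = mv²/r, v = |q|Br/m.
v = (3.204×10⁻¹⁹)(0.412)(0.272)/1.16×10⁻²⁶ ≈ 3.10×10⁶ m/s.

v ≈ 3.10×10⁶ m/s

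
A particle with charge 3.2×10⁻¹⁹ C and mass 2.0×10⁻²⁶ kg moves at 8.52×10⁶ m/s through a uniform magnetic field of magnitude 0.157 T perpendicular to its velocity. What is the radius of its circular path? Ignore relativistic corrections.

r ≈ 3.39 m

The magnetic force provides the centripetal force: |q|vB = mv²/r.
r = mv/(|q|B) = (2.0×10⁻²⁶)(8.52×10⁶)/((3.2×10⁻¹⁹)(0.157)) ≈ 3.39 m.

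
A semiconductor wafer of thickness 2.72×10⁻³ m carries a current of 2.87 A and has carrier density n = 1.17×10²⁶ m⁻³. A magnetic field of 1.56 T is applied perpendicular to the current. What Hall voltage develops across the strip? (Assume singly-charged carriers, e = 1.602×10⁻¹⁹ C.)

V_H ≈ 8.78×10⁻⁵ V

V_H = IB/(n e t).
V_H = (2.87)(1.56)/((1.17×10²⁶)(1.602×10⁻¹⁹)(2.72×10⁻³)) ≈ 8.78×10⁻⁵ V.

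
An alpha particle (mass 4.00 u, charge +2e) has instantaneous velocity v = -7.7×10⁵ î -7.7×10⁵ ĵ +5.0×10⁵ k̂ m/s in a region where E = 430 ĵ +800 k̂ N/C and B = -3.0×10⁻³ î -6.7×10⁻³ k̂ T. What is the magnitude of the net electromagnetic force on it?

v×B = (5160, -6660, -2310) N/C.
E + v×B = (5160, -6230, -1510) N/C.
F = q(E + v×B) = (3.204×10⁻¹⁹ C)·(5160, -6230, -1510) = (1.65×10⁻¹⁵, -2.00×10⁻¹⁵, -4.84×10⁻¹⁶) N.
|F| = 2.64×10⁻¹⁵ N.

|F| ≈ 2.64×10⁻¹⁵ N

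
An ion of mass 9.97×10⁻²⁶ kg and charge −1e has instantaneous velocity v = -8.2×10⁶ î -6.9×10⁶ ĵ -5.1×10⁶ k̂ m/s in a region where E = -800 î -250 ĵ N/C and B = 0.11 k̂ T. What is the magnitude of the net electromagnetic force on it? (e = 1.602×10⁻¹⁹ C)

|F| ≈ 1.89×10⁻¹³ N

v×B = (-7.59×10⁵, 9.02×10⁵, 0) N/C.
E + v×B = (-7.60×10⁵, 9.02×10⁵, 0) N/C.
F = q(E + v×B) = (−1.602×10⁻¹⁹ C)·(-7.60×10⁵, 9.02×10⁵, 0) = (1.22×10⁻¹³, -1.44×10⁻¹³, 0) N.
|F| = 1.89×10⁻¹³ N.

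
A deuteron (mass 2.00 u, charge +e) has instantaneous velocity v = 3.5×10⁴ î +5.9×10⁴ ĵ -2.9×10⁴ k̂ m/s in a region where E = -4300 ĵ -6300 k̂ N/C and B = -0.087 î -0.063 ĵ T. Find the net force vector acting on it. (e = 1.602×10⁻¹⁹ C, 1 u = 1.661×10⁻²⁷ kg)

v×B = (-1830, 2520, 2930) N/C.
E + v×B = (-1830, -1780, -3370) N/C.
F = q(E + v×B) = (1.602×10⁻¹⁹ C)·(-1830, -1780, -3370) = (-2.93×10⁻¹⁶, -2.85×10⁻¹⁶, -5.40×10⁻¹⁶) N.

F ≈ (-2.93×10⁻¹⁶, -2.85×10⁻¹⁶, -5.40×10⁻¹⁶) N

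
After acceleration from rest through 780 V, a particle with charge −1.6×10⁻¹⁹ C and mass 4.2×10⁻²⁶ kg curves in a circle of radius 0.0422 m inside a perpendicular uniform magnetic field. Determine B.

v = √(2|q|V/m) = √(2·1.6×10⁻¹⁹·780/4.2×10⁻²⁶) ≈ 7.709×10⁴ m/s.
B = mv/(|q|r) = (4.2×10⁻²⁶)(7.709×10⁴)/((1.6×10⁻¹⁹)(0.0422)) ≈ 0.480 T.

B ≈ 0.480 T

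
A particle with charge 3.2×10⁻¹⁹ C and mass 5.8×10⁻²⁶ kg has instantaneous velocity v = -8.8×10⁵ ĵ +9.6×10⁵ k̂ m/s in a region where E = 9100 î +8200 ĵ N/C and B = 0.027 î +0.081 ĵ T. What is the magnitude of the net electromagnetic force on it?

|F| ≈ 2.57×10⁻¹⁴ N

v×B = (-7.78×10⁴, 2.59×10⁴, 2.38×10⁴) N/C.
E + v×B = (-6.87×10⁴, 3.41×10⁴, 2.38×10⁴) N/C.
F = q(E + v×B) = (3.2×10⁻¹⁹ C)·(-6.87×10⁴, 3.41×10⁴, 2.38×10⁴) = (-2.20×10⁻¹⁴, 1.09×10⁻¹⁴, 7.60×10⁻¹⁵) N.
|F| = 2.57×10⁻¹⁴ N.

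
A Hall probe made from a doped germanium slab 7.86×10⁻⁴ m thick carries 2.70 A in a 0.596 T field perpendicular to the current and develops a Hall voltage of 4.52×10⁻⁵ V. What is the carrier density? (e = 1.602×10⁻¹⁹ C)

n ≈ 2.83×10²⁶ m⁻³

From V_H = IB/(n e t), n = IB/(V_H e t).
n = (2.70)(0.596)/((4.52×10⁻⁵)(1.602×10⁻¹⁹)(7.86×10⁻⁴)) ≈ 2.83×10²⁶ m⁻³.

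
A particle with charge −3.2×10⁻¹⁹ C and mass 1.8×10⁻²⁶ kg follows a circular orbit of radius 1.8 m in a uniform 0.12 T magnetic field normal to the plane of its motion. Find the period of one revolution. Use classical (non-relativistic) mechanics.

T ≈ 2.9×10⁻⁶ s

The cyclotron period depends only on m, q, B: T = 2πm/(|q|B).
T = 2π(1.8×10⁻²⁶)/((3.2×10⁻¹⁹)(0.12)) ≈ 2.9×10⁻⁶ s.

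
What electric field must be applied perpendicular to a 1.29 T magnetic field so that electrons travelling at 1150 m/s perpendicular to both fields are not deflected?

E = 1480 V/m

For straight-line motion qE = qvB, so E = vB.
E = 1150 × 1.29 = 1480 V/m.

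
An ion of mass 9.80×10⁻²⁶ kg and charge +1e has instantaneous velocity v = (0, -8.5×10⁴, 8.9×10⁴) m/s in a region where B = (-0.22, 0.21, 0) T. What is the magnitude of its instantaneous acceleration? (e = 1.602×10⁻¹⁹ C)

v×B = (-1.87×10⁴, -1.96×10⁴, -1.87×10⁴) N/C.
F = q v×B = (1.602×10⁻¹⁹ C)·(-1.87×10⁴, -1.96×10⁴, -1.87×10⁴) = (-2.99×10⁻¹⁵, -3.14×10⁻¹⁵, -3.00×10⁻¹⁵) N.
|a| = |F|/m = 5.271×10⁻¹⁵/9.80×10⁻²⁶ ≈ 5.38×10¹⁰ m/s².

|a| ≈ 5.38×10¹⁰ m/s²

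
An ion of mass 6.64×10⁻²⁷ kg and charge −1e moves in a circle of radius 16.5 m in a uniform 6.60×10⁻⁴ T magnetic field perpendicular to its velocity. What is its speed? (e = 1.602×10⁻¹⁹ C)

v ≈ 2.63×10⁵ m/s

From |q|vB = mv²/r, v = |q|Br/m.
v = (1.602×10⁻¹⁹)(6.60×10⁻⁴)(16.5)/6.64×10⁻²⁷ ≈ 2.63×10⁵ m/s.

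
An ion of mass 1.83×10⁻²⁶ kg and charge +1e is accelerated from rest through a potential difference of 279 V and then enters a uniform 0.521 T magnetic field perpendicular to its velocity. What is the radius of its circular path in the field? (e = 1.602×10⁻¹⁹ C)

Acceleration: |q|V = ½mv² ⇒ v = √(2|q|V/m) = √(2·1.602×10⁻¹⁹·279/1.83×10⁻²⁶) ≈ 6.989×10⁴ m/s.
In the field: r = mv/(|q|B) = (1.83×10⁻²⁶)(6.989×10⁴)/((1.602×10⁻¹⁹)(0.521)) ≈ 0.0153 m.

r ≈ 0.0153 m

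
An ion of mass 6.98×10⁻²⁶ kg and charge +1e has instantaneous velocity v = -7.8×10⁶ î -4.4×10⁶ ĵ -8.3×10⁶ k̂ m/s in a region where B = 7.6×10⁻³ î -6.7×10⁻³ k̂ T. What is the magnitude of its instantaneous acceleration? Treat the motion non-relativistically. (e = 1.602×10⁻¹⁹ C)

v×B = (2.95×10⁴, -1.15×10⁵, 3.34×10⁴) N/C.
F = q v×B = (1.602×10⁻¹⁹ C)·(2.95×10⁴, -1.15×10⁵, 3.34×10⁴) = (4.72×10⁻¹⁵, -1.85×10⁻¹⁴, 5.36×10⁻¹⁵) N.
|a| = |F|/m = 1.981×10⁻¹⁴/6.98×10⁻²⁶ ≈ 2.84×10¹¹ m/s².

|a| ≈ 2.84×10¹¹ m/s²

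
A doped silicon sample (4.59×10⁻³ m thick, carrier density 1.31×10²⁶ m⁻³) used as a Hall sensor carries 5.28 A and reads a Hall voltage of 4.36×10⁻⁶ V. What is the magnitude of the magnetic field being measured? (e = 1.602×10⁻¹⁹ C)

From V_H = IB/(n e t), B = V_H n e t / I.
B = (4.36×10⁻⁶)(1.31×10²⁶)(1.602×10⁻¹⁹)(4.59×10⁻³)/5.28 ≈ 0.0795 T.

B ≈ 0.0795 T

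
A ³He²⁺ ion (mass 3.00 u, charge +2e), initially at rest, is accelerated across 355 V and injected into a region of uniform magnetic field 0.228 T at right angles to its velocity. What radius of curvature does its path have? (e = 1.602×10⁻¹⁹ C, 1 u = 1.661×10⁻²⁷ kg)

Acceleration: |q|V = ½mv² ⇒ v = √(2|q|V/m) = √(2·3.204×10⁻¹⁹·355/4.983×10⁻²⁷) ≈ 2.137×10⁵ m/s.
In the field: r = mv/(|q|B) = (4.983×10⁻²⁷)(2.137×10⁵)/((3.204×10⁻¹⁹)(0.228)) ≈ 0.0146 m.

r ≈ 0.0146 m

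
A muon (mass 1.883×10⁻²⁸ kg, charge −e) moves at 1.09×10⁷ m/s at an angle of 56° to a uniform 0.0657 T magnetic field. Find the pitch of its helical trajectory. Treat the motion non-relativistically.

p ≈ 0.685 m

v∥ = v cosθ = 1.09×10⁷·cos56° ≈ 6.095×10⁶ m/s.
T = 2πm/(|q|B) = 2π(1.883×10⁻²⁸)/((1.602×10⁻¹⁹)(0.0657)) ≈ 1.124×10⁻⁷ s.
pitch = v∥ T = (6.095×10⁶)(1.124×10⁻⁷) ≈ 0.685 m.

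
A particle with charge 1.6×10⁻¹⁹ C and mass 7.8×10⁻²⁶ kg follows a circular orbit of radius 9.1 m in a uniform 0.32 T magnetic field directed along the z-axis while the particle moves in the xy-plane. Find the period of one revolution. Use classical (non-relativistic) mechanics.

The cyclotron period depends only on m, q, B: T = 2πm/(|q|B).
T = 2π(7.8×10⁻²⁶)/((1.6×10⁻¹⁹)(0.32)) ≈ 9.6×10⁻⁶ s.

T ≈ 9.6×10⁻⁶ s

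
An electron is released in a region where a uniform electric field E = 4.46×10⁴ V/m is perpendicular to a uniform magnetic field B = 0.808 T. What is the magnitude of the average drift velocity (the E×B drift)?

The E×B drift speed is v_d = E/B.
v_d = 4.46×10⁴/0.808 = 5.52×10⁴ m/s.

v_d ≈ 5.52×10⁴ m/s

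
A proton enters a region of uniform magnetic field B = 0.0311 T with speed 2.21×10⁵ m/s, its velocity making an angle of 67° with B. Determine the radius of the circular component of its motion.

r ≈ 0.0683 m

v⊥ = v sinθ = 2.21×10⁵·sin67° ≈ 2.034×10⁵ m/s.
r = m v⊥/(|q|B) = (1.673×10⁻²⁷)(2.034×10⁵)/((1.602×10⁻¹⁹)(0.0311)) ≈ 0.0683 m.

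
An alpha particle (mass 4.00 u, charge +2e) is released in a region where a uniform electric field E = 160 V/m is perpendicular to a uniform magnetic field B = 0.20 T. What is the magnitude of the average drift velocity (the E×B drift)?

v_d ≈ 800 m/s

The E×B drift speed is v_d = E/B.
v_d = 160/0.20 = 800 m/s.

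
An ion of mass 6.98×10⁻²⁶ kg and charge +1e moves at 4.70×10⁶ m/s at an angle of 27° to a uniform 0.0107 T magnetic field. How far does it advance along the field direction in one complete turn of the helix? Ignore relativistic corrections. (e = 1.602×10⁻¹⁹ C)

p ≈ 1070 m

v∥ = v cosθ = 4.70×10⁶·cos27° ≈ 4.188×10⁶ m/s.
T = 2πm/(|q|B) = 2π(6.98×10⁻²⁶)/((1.602×10⁻¹⁹)(0.0107)) ≈ 2.559×10⁻⁴ s.
pitch = v∥ T = (4.188×10⁶)(2.559×10⁻⁴) ≈ 1070 m.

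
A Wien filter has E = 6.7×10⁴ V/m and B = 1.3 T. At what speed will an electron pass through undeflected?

For undeflected motion the electric and magnetic forces balance: qE = qvB.
v = E/B = 6.7×10⁴/1.3 = 5.2×10⁴ m/s.

v = 5.2×10⁴ m/s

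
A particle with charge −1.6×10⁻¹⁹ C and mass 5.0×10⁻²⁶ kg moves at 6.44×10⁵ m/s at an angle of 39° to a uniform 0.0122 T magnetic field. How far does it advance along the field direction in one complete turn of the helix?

p ≈ 80.5 m

v∥ = v cosθ = 6.44×10⁵·cos39° ≈ 5.005×10⁵ m/s.
T = 2πm/(|q|B) = 2π(5.0×10⁻²⁶)/((1.6×10⁻¹⁹)(0.0122)) ≈ 1.609×10⁻⁴ s.
pitch = v∥ T = (5.005×10⁵)(1.609×10⁻⁴) ≈ 80.5 m.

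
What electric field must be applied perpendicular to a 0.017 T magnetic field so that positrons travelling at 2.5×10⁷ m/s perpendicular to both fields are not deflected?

For straight-line motion qE = qvB, so E = vB.
E = 2.5×10⁷ × 0.017 = 4.3×10⁵ V/m.

E = 4.3×10⁵ V/m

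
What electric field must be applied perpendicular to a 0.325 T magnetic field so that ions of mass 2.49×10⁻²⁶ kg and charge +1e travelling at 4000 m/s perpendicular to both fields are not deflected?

E = 1300 V/m

For straight-line motion qE = qvB, so E = vB.
E = 4000 × 0.325 = 1300 V/m.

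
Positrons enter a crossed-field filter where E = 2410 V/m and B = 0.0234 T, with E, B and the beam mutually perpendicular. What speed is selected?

For undeflected motion the electric and magnetic forces balance: qE = qvB.
v = E/B = 2410/0.0234 = 1.03×10⁵ m/s.

v = 1.03×10⁵ m/s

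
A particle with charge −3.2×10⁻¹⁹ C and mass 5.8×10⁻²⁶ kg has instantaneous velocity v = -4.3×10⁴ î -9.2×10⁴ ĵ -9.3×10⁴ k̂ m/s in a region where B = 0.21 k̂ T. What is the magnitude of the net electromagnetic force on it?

v×B = (-1.93×10⁴, 9030, 0) N/C.
F = q v×B = (−3.2×10⁻¹⁹ C)·(-1.93×10⁴, 9030, 0) = (6.18×10⁻¹⁵, -2.89×10⁻¹⁵, 0) N.
|F| = 6.82×10⁻¹⁵ N.

|F| ≈ 6.82×10⁻¹⁵ N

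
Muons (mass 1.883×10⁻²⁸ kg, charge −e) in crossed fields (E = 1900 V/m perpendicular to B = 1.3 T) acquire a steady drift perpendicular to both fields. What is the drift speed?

v_d ≈ 1500 m/s

The steady drift has the magnetic force balancing the electric force, so v_d = E/B.
v_d = 1900/1.3 = 1500 m/s.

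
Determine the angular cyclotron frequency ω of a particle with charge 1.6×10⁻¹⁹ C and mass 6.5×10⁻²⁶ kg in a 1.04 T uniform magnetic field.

ω = |q|B/m.
ω = (1.6×10⁻¹⁹)(1.04)/6.5×10⁻²⁶ ≈ 2.56×10⁶ rad/s.

ω ≈ 2.56×10⁶ rad/s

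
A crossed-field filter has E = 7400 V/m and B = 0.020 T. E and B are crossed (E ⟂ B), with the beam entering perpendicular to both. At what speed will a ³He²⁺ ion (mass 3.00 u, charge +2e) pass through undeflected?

For undeflected motion the electric and magnetic forces balance: qE = qvB.
v = E/B = 7400/0.020 = 3.7×10⁵ m/s.
The result is independent of the particle's charge and mass.

v = 3.7×10⁵ m/s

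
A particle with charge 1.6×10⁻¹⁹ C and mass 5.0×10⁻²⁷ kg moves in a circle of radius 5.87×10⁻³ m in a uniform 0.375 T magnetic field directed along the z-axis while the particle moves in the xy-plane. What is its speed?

v ≈ 7.04×10⁴ m/s

From |q|vB = mv²/r, v = |q|Br/m.
v = (1.6×10⁻¹⁹)(0.375)(5.87×10⁻³)/5.0×10⁻²⁷ ≈ 7.04×10⁴ m/s.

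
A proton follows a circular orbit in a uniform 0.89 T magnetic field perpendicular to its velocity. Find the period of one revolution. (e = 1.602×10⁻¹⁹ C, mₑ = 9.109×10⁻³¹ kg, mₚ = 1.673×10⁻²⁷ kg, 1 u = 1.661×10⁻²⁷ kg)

T ≈ 7.4×10⁻⁸ s

The cyclotron period depends only on m, q, B: T = 2πm/(|q|B).
T = 2π(1.673×10⁻²⁷)/((1.602×10⁻¹⁹)(0.89)) ≈ 7.4×10⁻⁸ s.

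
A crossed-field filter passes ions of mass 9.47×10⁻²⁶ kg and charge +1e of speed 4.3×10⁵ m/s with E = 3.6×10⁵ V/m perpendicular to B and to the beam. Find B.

B = 0.84 T

Balance of forces in the selector: qE = qvB ⇒ B = E/v.
B = 3.6×10⁵/4.3×10⁵ = 0.84 T.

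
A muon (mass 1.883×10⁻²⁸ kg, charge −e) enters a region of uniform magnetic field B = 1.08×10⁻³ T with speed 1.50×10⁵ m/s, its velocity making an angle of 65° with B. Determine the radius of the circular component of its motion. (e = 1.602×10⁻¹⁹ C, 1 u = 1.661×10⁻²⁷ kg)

r ≈ 0.148 m

v⊥ = v sinθ = 1.50×10⁵·sin65° ≈ 1.359×10⁵ m/s.
r = m v⊥/(|q|B) = (1.883×10⁻²⁸)(1.359×10⁵)/((1.602×10⁻¹⁹)(1.08×10⁻³)) ≈ 0.148 m.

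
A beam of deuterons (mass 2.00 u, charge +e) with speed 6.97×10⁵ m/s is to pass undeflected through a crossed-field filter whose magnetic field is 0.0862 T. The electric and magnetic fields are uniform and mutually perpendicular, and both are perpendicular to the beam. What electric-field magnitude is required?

For straight-line motion qE = qvB, so E = vB.
E = 6.97×10⁵ × 0.0862 = 6.01×10⁴ V/m.

E = 6.01×10⁴ V/m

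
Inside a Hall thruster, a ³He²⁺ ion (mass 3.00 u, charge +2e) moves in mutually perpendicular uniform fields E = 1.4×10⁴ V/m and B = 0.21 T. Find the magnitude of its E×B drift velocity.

The E×B drift speed is v_d = E/B.
v_d = 1.4×10⁴/0.21 = 6.7×10⁴ m/s.

v_d ≈ 6.7×10⁴ m/s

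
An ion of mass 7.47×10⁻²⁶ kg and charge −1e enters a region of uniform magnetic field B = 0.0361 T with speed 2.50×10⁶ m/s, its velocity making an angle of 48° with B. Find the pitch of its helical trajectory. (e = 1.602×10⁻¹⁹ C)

p ≈ 136 m

v∥ = v cosθ = 2.50×10⁶·cos48° ≈ 1.673×10⁶ m/s.
T = 2πm/(|q|B) = 2π(7.47×10⁻²⁶)/((1.602×10⁻¹⁹)(0.0361)) ≈ 8.116×10⁻⁵ s.
pitch = v∥ T = (1.673×10⁶)(8.116×10⁻⁵) ≈ 136 m.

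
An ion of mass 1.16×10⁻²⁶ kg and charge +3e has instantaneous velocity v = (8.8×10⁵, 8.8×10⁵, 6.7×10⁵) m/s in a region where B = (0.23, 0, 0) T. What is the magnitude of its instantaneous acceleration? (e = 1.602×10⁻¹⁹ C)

v×B = (0, 1.54×10⁵, -2.02×10⁵) N/C.
F = q v×B = (4.806×10⁻¹⁹ C)·(0, 1.54×10⁵, -2.02×10⁵) = (0, 7.41×10⁻¹⁴, -9.73×10⁻¹⁴) N.
|a| = |F|/m = 1.223×10⁻¹³/1.16×10⁻²⁶ ≈ 1.05×10¹³ m/s².

|a| ≈ 1.05×10¹³ m/s²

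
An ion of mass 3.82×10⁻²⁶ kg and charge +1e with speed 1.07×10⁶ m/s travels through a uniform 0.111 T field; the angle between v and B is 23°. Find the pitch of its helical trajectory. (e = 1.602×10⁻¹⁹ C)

v∥ = v cosθ = 1.07×10⁶·cos23° ≈ 9.849×10⁵ m/s.
T = 2πm/(|q|B) = 2π(3.82×10⁻²⁶)/((1.602×10⁻¹⁹)(0.111)) ≈ 1.350×10⁻⁵ s.
pitch = v∥ T = (9.849×10⁵)(1.350×10⁻⁵) ≈ 13.3 m.

p ≈ 13.3 m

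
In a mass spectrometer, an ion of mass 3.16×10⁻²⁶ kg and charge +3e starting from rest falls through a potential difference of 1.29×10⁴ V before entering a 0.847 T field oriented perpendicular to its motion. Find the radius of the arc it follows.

Acceleration: |q|V = ½mv² ⇒ v = √(2|q|V/m) = √(2·4.806×10⁻¹⁹·1.29×10⁴/3.16×10⁻²⁶) ≈ 6.264×10⁵ m/s.
In the field: r = mv/(|q|B) = (3.16×10⁻²⁶)(6.264×10⁵)/((4.806×10⁻¹⁹)(0.847)) ≈ 0.0486 m.

r ≈ 0.0486 m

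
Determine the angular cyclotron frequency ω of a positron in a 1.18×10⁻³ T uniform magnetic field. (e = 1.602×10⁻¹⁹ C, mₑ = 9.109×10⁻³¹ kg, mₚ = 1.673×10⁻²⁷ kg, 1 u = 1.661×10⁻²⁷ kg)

ω = |q|B/m.
ω = (1.602×10⁻¹⁹)(1.18×10⁻³)/9.109×10⁻³¹ ≈ 2.08×10⁸ rad/s.

ω ≈ 2.08×10⁸ rad/s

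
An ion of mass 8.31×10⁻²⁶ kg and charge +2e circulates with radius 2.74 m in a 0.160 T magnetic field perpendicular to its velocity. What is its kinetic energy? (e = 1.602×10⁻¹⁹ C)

KE ≈ 1.19×10⁻¹³ J

v = |q|Br/m, then KE = ½mv² = (qBr)²/(2m).
v = (3.204×10⁻¹⁹)(0.160)(2.74)/8.31×10⁻²⁶ ≈ 1.690×10⁶ m/s.
KE = ½(8.31×10⁻²⁶)(1.690×10⁶)² ≈ 1.19×10⁻¹³ J.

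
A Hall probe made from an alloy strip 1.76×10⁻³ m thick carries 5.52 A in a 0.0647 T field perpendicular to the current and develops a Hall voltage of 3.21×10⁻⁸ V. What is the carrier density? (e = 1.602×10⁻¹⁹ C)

n ≈ 3.95×10²⁸ m⁻³

From V_H = IB/(n e t), n = IB/(V_H e t).
n = (5.52)(0.0647)/((3.21×10⁻⁸)(1.602×10⁻¹⁹)(1.76×10⁻³)) ≈ 3.95×10²⁸ m⁻³.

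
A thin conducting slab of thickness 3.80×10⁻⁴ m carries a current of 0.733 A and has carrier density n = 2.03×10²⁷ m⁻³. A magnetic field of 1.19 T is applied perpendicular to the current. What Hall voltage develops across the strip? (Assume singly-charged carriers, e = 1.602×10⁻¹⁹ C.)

V_H ≈ 7.06×10⁻⁶ V

V_H = IB/(n e t).
V_H = (0.733)(1.19)/((2.03×10²⁷)(1.602×10⁻¹⁹)(3.80×10⁻⁴)) ≈ 7.06×10⁻⁶ V.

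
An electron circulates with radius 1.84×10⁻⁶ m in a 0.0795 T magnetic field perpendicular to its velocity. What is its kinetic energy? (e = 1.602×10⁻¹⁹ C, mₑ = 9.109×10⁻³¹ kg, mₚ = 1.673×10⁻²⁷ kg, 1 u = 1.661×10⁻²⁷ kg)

KE ≈ 1.88×10⁻³ eV

v = |q|Br/m, then KE = ½mv² = (qBr)²/(2m).
v = (1.602×10⁻¹⁹)(0.0795)(1.84×10⁻⁶)/9.109×10⁻³¹ ≈ 2.573×10⁴ m/s.
KE = ½(9.109×10⁻³¹)(2.573×10⁴)² ≈ 3.01×10⁻²² J = 1.88×10⁻³ eV.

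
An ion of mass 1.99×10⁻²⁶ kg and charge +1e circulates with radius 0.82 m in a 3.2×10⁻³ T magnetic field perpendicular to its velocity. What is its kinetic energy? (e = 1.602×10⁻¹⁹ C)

v = |q|Br/m, then KE = ½mv² = (qBr)²/(2m).
v = (1.602×10⁻¹⁹)(3.2×10⁻³)(0.82)/1.99×10⁻²⁶ ≈ 2.112×10⁴ m/s.
KE = ½(1.99×10⁻²⁶)(2.112×10⁴)² ≈ 4.4×10⁻¹⁸ J.

KE ≈ 4.4×10⁻¹⁸ J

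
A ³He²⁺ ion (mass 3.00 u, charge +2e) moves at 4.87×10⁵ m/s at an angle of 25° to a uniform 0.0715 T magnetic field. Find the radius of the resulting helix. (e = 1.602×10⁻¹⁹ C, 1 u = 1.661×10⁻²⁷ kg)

r ≈ 0.0448 m

v⊥ = v sinθ = 4.87×10⁵·sin25° ≈ 2.058×10⁵ m/s.
r = m v⊥/(|q|B) = (4.983×10⁻²⁷)(2.058×10⁵)/((3.204×10⁻¹⁹)(0.0715)) ≈ 0.0448 m.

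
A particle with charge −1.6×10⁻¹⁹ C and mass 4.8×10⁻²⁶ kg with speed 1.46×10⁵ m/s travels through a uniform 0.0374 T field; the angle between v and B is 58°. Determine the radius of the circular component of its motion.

v⊥ = v sinθ = 1.46×10⁵·sin58° ≈ 1.238×10⁵ m/s.
r = m v⊥/(|q|B) = (4.8×10⁻²⁶)(1.238×10⁵)/((1.6×10⁻¹⁹)(0.0374)) ≈ 0.993 m.

r ≈ 0.993 m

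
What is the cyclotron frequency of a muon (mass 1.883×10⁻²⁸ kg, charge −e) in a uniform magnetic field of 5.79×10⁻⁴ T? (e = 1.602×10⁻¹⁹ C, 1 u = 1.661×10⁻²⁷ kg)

f ≈ 7.84×10⁴ Hz

f = |q|B/(2πm).
f = (1.602×10⁻¹⁹)(5.79×10⁻⁴)/(2π·1.883×10⁻²⁸) ≈ 7.84×10⁴ Hz.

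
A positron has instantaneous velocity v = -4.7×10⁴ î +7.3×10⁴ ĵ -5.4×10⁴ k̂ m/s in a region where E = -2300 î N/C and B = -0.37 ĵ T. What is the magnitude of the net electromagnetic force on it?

|F| ≈ 4.53×10⁻¹⁵ N

v×B = (-2.00×10⁴, 0, 1.74×10⁴) N/C.
E + v×B = (-2.23×10⁴, 0, 1.74×10⁴) N/C.
F = q(E + v×B) = (1.602×10⁻¹⁹ C)·(-2.23×10⁴, 0, 1.74×10⁴) = (-3.57×10⁻¹⁵, 0, 2.79×10⁻¹⁵) N.
|F| = 4.53×10⁻¹⁵ N.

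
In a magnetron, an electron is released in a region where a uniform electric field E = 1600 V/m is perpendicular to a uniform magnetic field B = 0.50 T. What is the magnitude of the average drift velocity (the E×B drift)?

v_d ≈ 3200 m/s

The E×B drift speed is v_d = E/B.
v_d = 1600/0.50 = 3200 m/s.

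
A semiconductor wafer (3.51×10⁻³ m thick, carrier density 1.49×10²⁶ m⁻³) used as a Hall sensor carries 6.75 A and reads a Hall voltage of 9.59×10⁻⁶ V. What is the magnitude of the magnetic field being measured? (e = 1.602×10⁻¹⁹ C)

From V_H = IB/(n e t), B = V_H n e t / I.
B = (9.59×10⁻⁶)(1.49×10²⁶)(1.602×10⁻¹⁹)(3.51×10⁻³)/6.75 ≈ 0.119 T.

B ≈ 0.119 T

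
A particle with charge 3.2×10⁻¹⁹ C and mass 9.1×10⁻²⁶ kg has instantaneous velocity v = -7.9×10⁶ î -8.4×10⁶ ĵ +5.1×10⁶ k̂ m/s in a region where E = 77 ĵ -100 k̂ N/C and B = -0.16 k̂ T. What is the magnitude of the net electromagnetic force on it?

|F| ≈ 5.90×10⁻¹³ N

v×B = (1.34×10⁶, -1.26×10⁶, 0) N/C.
E + v×B = (1.34×10⁶, -1.26×10⁶, -100) N/C.
F = q(E + v×B) = (3.2×10⁻¹⁹ C)·(1.34×10⁶, -1.26×10⁶, -100) = (4.30×10⁻¹³, -4.04×10⁻¹³, -3.20×10⁻¹⁷) N.
|F| = 5.90×10⁻¹³ N.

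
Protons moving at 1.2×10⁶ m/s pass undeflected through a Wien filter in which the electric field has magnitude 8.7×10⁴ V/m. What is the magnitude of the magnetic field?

Balance of forces in the selector: qE = qvB ⇒ B = E/v.
B = 8.7×10⁴/1.2×10⁶ = 0.072 T.

B = 0.072 T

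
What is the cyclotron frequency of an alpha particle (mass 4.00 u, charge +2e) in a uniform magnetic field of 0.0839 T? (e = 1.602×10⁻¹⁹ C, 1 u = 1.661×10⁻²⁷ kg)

f = |q|B/(2πm).
f = (3.204×10⁻¹⁹)(0.0839)/(2π·6.644×10⁻²⁷) ≈ 6.44×10⁵ Hz.

f ≈ 6.44×10⁵ Hz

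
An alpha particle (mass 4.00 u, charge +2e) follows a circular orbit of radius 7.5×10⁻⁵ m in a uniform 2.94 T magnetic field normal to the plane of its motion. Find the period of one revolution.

The cyclotron period depends only on m, q, B: T = 2πm/(|q|B).
T = 2π(6.644×10⁻²⁷)/((3.204×10⁻¹⁹)(2.94)) ≈ 4.43×10⁻⁸ s.

T ≈ 4.43×10⁻⁸ s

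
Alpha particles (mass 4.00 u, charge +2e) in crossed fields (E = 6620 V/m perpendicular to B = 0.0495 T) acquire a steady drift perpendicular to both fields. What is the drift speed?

v_d ≈ 1.34×10⁵ m/s

The E×B drift speed is v_d = E/B.
v_d = 6620/0.0495 = 1.34×10⁵ m/s.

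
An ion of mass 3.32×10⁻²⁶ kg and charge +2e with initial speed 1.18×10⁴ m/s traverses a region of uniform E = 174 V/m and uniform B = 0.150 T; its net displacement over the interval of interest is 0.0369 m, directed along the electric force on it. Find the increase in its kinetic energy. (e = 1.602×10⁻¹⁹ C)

The magnetic force is always ⟂ v and does no work; only the electric force changes KE.
ΔKE = F_E · d = |q|E d = (3.204×10⁻¹⁹)(174)(0.0369) ≈ 2.06×10⁻¹⁸ J.

ΔKE ≈ 2.06×10⁻¹⁸ J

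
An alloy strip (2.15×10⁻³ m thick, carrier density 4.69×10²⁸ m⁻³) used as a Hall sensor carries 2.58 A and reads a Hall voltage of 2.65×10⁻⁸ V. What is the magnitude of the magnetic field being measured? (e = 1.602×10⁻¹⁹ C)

B ≈ 0.166 T

From V_H = IB/(n e t), B = V_H n e t / I.
B = (2.65×10⁻⁸)(4.69×10²⁸)(1.602×10⁻¹⁹)(2.15×10⁻³)/2.58 ≈ 0.166 T.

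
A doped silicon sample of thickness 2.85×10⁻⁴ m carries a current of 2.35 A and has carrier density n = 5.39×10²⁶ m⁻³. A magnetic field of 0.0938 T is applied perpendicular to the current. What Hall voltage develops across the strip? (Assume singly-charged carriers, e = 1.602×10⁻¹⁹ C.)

V_H = IB/(n e t).
V_H = (2.35)(0.0938)/((5.39×10²⁶)(1.602×10⁻¹⁹)(2.85×10⁻⁴)) ≈ 8.96×10⁻⁶ V.

V_H ≈ 8.96×10⁻⁶ V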